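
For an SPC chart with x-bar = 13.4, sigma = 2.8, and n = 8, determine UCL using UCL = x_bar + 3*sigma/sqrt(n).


UCL = 13.4 + 3 * 2.8 / sqrt(8)

16.37


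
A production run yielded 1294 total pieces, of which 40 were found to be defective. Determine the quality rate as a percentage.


Formula: Quality Rate = Good Pieces / Total Pieces * 100
Good pieces = 1294 - 40 = 1254
QR = 1254 / 1294 * 100 = 96.9%

96.9%


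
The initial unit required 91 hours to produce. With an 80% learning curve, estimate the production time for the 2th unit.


Formula: T_n = T_1 * (learning_rate)^(log2(n)) where learning_rate = rate/100
Doublings = log2(2) = 1
T_n = 91 * 0.8^1
T_n = 91 * 0.8 = 72.8 hours

72.8 hours


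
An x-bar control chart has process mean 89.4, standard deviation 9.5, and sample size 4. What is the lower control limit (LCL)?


LCL = 89.4 - 3 * 9.5 / sqrt(4)

75.15


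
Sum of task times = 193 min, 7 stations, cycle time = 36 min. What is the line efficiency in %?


Formula: Efficiency = Sum of Task Times / (N_stations * CT) * 100
Total station capacity = 7 stations * 36 min = 252 min
Efficiency = 193 / 252 * 100 = 76.6%

76.6%


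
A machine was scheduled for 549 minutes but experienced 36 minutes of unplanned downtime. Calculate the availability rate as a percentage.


Formula: Availability = (Planned Time - Downtime) / Planned Time * 100
Uptime = 549 - 36 = 513 min
Availability = 513 / 549 * 100 = 93.4%

93.4%


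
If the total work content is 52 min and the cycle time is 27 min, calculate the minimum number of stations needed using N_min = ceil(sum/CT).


Formula: N_min = ceil(Sum of Task Times / Cycle Time)
N_min = ceil(52 min / 27 min) = ceil(1.9259)
N_min = 2 stations

2


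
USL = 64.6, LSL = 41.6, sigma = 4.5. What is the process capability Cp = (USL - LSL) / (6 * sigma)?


Cp = (64.6 - 41.6) / (6 * 4.5)

0.85


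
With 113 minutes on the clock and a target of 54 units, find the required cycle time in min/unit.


Formula: CT = Available Time / Number of Units
CT = 113 min / 54 units
CT = 2.09 min/unit

2.09 min/unit


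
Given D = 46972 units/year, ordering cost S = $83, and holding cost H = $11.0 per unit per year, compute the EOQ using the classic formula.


Formula: EOQ = sqrt(2 * D * S / H)
Numerator: 2 * 46972 * 83 = 7797352
2DS/H = 7797352 / 11.0 = 708850.2
EOQ = sqrt(708850.2) = 841.9 units

841.9 units


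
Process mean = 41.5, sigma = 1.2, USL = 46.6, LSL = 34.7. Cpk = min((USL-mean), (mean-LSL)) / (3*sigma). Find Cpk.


Cpu = (46.6 - 41.5) / (3 * 1.2) = 1.42
Cpl = (41.5 - 34.7) / (3 * 1.2) = 1.89
Cpk = min(1.42, 1.89) = 1.42

1.42


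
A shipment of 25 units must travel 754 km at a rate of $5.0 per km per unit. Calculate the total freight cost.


TC = dist * cost * units = 754 * 5.0 * 25 = $94250.00

$94250.00


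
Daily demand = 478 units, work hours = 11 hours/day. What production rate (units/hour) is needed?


Formula: Production Rate = Daily Demand / Available Hours
Rate = 478 units/day / 11 hours/day
Rate = 43.5 units/hour

43.5 units/hour


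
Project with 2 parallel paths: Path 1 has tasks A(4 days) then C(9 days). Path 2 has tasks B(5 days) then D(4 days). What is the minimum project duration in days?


Path 1 = 4 + 9 = 13 days
Path 2 = 5 + 4 = 9 days
Duration = max(13, 9) = 13 days

13 days


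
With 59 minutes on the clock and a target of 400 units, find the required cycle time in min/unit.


Formula: CT = Available Time / Number of Units
CT = 59 min / 400 units
CT = 0.15 min/unit

0.15 min/unit


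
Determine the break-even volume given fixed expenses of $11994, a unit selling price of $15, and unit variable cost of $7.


Formula: BEQ = Fixed Costs / (Price - Variable Cost)
Contribution margin = $15 - $7 = $8/unit
BEQ = ceil($11994 / $8/unit) = ceil(1499.25) = 1500 units

1500 units


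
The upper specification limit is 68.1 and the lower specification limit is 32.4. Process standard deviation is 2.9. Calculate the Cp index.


Cp = (68.1 - 32.4) / (6 * 2.9)

2.05


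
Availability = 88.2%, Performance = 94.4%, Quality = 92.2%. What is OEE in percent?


Formula: OEE = Availability * Performance * Quality / 10000
A * P = 88.2% * 94.4% / 100 = 83.26%
OEE = 83.26% * 92.2% / 100 = 76.8%

76.8%


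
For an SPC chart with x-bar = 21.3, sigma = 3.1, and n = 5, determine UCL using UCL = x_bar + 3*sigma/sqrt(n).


UCL = 21.3 + 3 * 3.1 / sqrt(5)

25.46


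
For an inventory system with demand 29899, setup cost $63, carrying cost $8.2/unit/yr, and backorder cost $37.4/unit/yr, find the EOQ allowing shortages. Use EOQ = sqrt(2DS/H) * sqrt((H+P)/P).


Formula: EOQ* = sqrt(2DS/H) * sqrt((H+P)/P)
Base EOQ = sqrt(2*29899*63/8.2) = 677.81 units
Correction = sqrt((8.2+37.4)/37.4) = 1.1042
EOQ* = 677.81 * 1.1042 = 748.4 units

748.4 units


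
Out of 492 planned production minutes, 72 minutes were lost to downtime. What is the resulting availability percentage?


Formula: Availability = (Planned Time - Downtime) / Planned Time * 100
Uptime = 492 - 72 = 420 min
Availability = 420 / 492 * 100 = 85.4%

85.4%


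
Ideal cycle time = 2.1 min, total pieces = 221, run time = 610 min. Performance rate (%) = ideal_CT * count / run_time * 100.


Formula: Performance = (Ideal CT * Total Count) / Run Time * 100
Ideal output time = 2.1 * 221 = 464.1 min
Performance = 464.1 / 610 * 100 = 76.1%

76.1%


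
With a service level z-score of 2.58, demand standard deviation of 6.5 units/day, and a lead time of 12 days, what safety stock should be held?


Formula: SS = z * sigma_d * sqrt(LT)
sqrt(LT) = sqrt(12) = 3.4641
SS = 2.58 * 6.5 * 3.4641
SS = 58.1 units

58.1 units


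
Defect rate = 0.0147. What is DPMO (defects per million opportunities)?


DPMO = defect_rate * 1000000 = 0.0147 * 1000000

14700


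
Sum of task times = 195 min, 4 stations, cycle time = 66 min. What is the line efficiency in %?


Formula: Efficiency = Sum of Task Times / (N_stations * CT) * 100
Total station capacity = 4 stations * 66 min = 264 min
Efficiency = 195 / 264 * 100 = 73.9%

73.9%


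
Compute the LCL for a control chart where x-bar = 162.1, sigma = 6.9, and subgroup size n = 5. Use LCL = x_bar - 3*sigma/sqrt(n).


LCL = 162.1 - 3 * 6.9 / sqrt(5)

152.84


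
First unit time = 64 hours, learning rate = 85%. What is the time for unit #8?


Formula: T_n = T_1 * (learning_rate)^(log2(n)) where learning_rate = rate/100
Doublings = log2(8) = 3
T_n = 64 * 0.85^3
T_n = 64 * 0.6141 = 39.3 hours

39.3 hours


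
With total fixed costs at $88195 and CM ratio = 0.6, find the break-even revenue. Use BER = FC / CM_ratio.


Formula: BER = Fixed Costs / Contribution Margin Ratio
BER = $88195 / 0.6
BER = $146991.67 (to the nearest cent)

$146991.67


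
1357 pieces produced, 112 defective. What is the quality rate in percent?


Formula: Quality Rate = Good Pieces / Total Pieces * 100
Good pieces = 1357 - 112 = 1245
QR = 1245 / 1357 * 100 = 91.7%

91.7%


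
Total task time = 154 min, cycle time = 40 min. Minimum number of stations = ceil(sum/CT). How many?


Formula: N_min = ceil(Sum of Task Times / Cycle Time)
N_min = ceil(154 min / 40 min) = ceil(3.85)
N_min = 4 stations

4


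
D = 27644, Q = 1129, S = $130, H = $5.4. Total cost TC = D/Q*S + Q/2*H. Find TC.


TC = 27644/1129 * 130 + 1129/2 * 5.4

$6231.40


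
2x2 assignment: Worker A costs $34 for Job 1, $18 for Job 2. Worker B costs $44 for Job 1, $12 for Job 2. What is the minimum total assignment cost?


Option 1: A->1 + B->2 = $34 + $12 = $46
Option 2: A->2 + B->1 = $18 + $44 = $62
Min cost = min($46, $62) = $46

$46


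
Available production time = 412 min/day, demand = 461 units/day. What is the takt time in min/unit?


Formula: Takt Time = Available Production Time / Customer Demand
Takt = 412 min/day / 461 units/day
Takt = 0.89 min/unit

0.89 min/unit


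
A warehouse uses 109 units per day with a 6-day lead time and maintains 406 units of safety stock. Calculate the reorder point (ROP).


Formula: ROP = (Daily Demand * Lead Time) + Safety Stock
Demand during lead time = 109 * 6 = 654 units
ROP = 654 + 406 = 1060 units

1060 units


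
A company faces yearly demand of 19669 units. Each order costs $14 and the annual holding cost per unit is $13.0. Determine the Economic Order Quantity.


Formula: EOQ = sqrt(2 * D * S / H)
Numerator: 2 * 19669 * 14 = 550732
2DS/H = 550732 / 13.0 = 42364.0
EOQ = sqrt(42364.0) = 205.8 units

205.8 units


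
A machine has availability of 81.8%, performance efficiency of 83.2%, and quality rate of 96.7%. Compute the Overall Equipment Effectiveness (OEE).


Formula: OEE = Availability * Performance * Quality / 10000
A * P = 81.8% * 83.2% / 100 = 68.06%
OEE = 68.06% * 96.7% / 100 = 65.8%

65.8%


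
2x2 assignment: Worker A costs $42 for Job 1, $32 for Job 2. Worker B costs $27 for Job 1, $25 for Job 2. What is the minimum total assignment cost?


Option 1: A->1 + B->2 = $42 + $25 = $67
Option 2: A->2 + B->1 = $32 + $27 = $59
Min cost = min($67, $59) = $59

$59


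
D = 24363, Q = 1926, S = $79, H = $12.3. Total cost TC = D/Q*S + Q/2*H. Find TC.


TC = 24363/1926 * 79 + 1926/2 * 12.3

$12844.21


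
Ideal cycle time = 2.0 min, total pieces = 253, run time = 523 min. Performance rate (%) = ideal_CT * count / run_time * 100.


Formula: Performance = (Ideal CT * Total Count) / Run Time * 100
Ideal output time = 2.0 * 253 = 506.0 min
Performance = 506.0 / 523 * 100 = 96.7%

96.7%


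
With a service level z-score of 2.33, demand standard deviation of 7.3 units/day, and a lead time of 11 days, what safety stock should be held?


Formula: SS = z * sigma_d * sqrt(LT)
sqrt(LT) = sqrt(11) = 3.3166
SS = 2.33 * 7.3 * 3.3166
SS = 56.4 units

56.4 units


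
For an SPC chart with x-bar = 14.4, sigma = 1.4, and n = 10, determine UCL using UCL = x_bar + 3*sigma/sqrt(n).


UCL = 14.4 + 3 * 1.4 / sqrt(10)

15.73


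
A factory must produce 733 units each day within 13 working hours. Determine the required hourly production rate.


Formula: Production Rate = Daily Demand / Available Hours
Rate = 733 units/day / 13 hours/day
Rate = 56.4 units/hour

56.4 units/hour


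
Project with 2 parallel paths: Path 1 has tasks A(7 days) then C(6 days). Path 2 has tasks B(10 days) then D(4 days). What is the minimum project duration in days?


Path 1 = 7 + 6 = 13 days
Path 2 = 10 + 4 = 14 days
Duration = max(13, 14) = 14 days

14 days


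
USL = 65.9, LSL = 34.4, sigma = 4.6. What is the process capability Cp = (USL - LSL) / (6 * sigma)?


Cp = (65.9 - 34.4) / (6 * 4.6)

1.14


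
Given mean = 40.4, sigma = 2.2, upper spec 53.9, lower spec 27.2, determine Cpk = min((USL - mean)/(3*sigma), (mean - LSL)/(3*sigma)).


Cpu = (53.9 - 40.4) / (3 * 2.2) = 2.05
Cpl = (40.4 - 27.2) / (3 * 2.2) = 2.0
Cpk = min(2.05, 2.0) = 2.0

2.0


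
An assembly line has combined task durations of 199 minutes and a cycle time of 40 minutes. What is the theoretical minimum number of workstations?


Formula: N_min = ceil(Sum of Task Times / Cycle Time)
N_min = ceil(199 min / 40 min) = ceil(4.975)
N_min = 5 stations

5


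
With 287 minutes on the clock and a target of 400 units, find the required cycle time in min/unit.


Formula: CT = Available Time / Number of Units
CT = 287 min / 400 units
CT = 0.72 min/unit

0.72 min/unit


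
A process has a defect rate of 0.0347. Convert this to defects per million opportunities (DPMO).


DPMO = defect_rate * 1000000 = 0.0347 * 1000000

34700


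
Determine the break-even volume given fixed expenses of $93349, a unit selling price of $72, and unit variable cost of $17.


Formula: BEQ = Fixed Costs / (Price - Variable Cost)
Contribution margin = $72 - $17 = $55/unit
BEQ = ceil($93349 / $55/unit) = ceil(1697.25) = 1698 units

1698 units


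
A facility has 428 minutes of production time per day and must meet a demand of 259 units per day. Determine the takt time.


Formula: Takt Time = Available Production Time / Customer Demand
Takt = 428 min/day / 259 units/day
Takt = 1.65 min/unit

1.65 min/unit


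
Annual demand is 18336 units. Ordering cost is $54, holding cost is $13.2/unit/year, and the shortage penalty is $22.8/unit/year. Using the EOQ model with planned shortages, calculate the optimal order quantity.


Formula: EOQ* = sqrt(2DS/H) * sqrt((H+P)/P)
Base EOQ = sqrt(2*18336*54/13.2) = 387.33 units
Correction = sqrt((13.2+22.8)/22.8) = 1.25656
EOQ* = 387.33 * 1.25656 = 486.7 units

486.7 units


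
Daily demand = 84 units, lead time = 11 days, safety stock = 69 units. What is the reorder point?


Formula: ROP = (Daily Demand * Lead Time) + Safety Stock
Demand during lead time = 84 * 11 = 924 units
ROP = 924 + 69 = 993 units

993 units


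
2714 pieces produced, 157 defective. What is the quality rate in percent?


Formula: Quality Rate = Good Pieces / Total Pieces * 100
Good pieces = 2714 - 157 = 2557
QR = 2557 / 2714 * 100 = 94.2%

94.2%


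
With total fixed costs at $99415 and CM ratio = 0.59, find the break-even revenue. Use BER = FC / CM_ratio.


Formula: BER = Fixed Costs / Contribution Margin Ratio
BER = $99415 / 0.59
BER = $168500.00 (to the nearest cent)

$168500.00


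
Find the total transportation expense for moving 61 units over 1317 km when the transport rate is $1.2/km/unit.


TC = dist * cost * units = 1317 * 1.2 * 61 = $96404.40

$96404.40


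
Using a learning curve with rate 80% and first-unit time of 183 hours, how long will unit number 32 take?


Formula: T_n = T_1 * (learning_rate)^(log2(n)) where learning_rate = rate/100
Doublings = log2(32) = 5
T_n = 183 * 0.8^5
T_n = 183 * 0.3277 = 60.0 hours

60.0 hours


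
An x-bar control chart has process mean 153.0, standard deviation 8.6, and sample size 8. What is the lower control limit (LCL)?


LCL = 153.0 - 3 * 8.6 / sqrt(8)

143.88


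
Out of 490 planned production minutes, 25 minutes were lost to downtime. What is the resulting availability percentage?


Formula: Availability = (Planned Time - Downtime) / Planned Time * 100
Uptime = 490 - 25 = 465 min
Availability = 465 / 490 * 100 = 94.9%

94.9%


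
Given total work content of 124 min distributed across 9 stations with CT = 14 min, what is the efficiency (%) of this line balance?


Formula: Efficiency = Sum of Task Times / (N_stations * CT) * 100
Total station capacity = 9 stations * 14 min = 126 min
Efficiency = 124 / 126 * 100 = 98.4%

98.4%


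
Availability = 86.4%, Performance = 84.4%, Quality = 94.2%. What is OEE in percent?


Formula: OEE = Availability * Performance * Quality / 10000
A * P = 86.4% * 84.4% / 100 = 72.92%
OEE = 72.92% * 94.2% / 100 = 68.7%

68.7%


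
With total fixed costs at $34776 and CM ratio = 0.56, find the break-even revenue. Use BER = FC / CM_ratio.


Formula: BER = Fixed Costs / Contribution Margin Ratio
BER = $34776 / 0.56
BER = $62100.00 (to the nearest cent)

$62100.00


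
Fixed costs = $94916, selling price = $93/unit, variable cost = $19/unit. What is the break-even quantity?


Formula: BEQ = Fixed Costs / (Price - Variable Cost)
Contribution margin = $93 - $19 = $74/unit
BEQ = ceil($94916 / $74/unit) = ceil(1282.65) = 1283 units

1283 units


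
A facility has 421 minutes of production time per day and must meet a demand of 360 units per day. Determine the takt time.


Formula: Takt Time = Available Production Time / Customer Demand
Takt = 421 min/day / 360 units/day
Takt = 1.17 min/unit

1.17 min/unit


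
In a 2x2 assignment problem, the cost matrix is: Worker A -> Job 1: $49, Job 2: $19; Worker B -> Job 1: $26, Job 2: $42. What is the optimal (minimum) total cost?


Option 1: A->1 + B->2 = $49 + $42 = $91
Option 2: A->2 + B->1 = $19 + $26 = $45
Min cost = min($91, $45) = $45

$45


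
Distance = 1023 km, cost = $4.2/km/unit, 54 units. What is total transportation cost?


TC = dist * cost * units = 1023 * 4.2 * 54 = $232016.40

$232016.40


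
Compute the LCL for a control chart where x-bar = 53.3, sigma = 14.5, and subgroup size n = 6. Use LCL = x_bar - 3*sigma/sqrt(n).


LCL = 53.3 - 3 * 14.5 / sqrt(6)

35.54


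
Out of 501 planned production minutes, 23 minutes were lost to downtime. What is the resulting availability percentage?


Formula: Availability = (Planned Time - Downtime) / Planned Time * 100
Uptime = 501 - 23 = 478 min
Availability = 478 / 501 * 100 = 95.4%

95.4%


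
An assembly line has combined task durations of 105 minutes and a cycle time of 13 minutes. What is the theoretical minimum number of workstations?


Formula: N_min = ceil(Sum of Task Times / Cycle Time)
N_min = ceil(105 min / 13 min) = ceil(8.0769)
N_min = 9 stations

9


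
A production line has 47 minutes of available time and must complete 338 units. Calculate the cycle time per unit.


Formula: CT = Available Time / Number of Units
CT = 47 min / 338 units
CT = 0.14 min/unit

0.14 min/unit


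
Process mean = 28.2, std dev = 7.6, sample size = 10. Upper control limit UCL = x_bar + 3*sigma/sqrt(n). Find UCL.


UCL = 28.2 + 3 * 7.6 / sqrt(10)

35.41


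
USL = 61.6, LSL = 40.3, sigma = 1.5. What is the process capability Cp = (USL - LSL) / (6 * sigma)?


Cp = (61.6 - 40.3) / (6 * 1.5)

2.37


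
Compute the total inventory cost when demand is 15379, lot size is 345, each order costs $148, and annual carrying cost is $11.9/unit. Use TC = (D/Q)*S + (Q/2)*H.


TC = 15379/345 * 148 + 345/2 * 11.9

$8650.12


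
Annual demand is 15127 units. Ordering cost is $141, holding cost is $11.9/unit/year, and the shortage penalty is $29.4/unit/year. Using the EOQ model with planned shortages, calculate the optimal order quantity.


Formula: EOQ* = sqrt(2DS/H) * sqrt((H+P)/P)
Base EOQ = sqrt(2*15127*141/11.9) = 598.73 units
Correction = sqrt((11.9+29.4)/29.4) = 1.18523
EOQ* = 598.73 * 1.18523 = 709.6 units

709.6 units


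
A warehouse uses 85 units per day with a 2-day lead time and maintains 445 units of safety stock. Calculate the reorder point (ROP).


Formula: ROP = (Daily Demand * Lead Time) + Safety Stock
Demand during lead time = 85 * 2 = 170 units
ROP = 170 + 445 = 615 units

615 units


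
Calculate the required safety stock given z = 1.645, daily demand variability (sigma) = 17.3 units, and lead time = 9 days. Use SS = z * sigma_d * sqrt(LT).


Formula: SS = z * sigma_d * sqrt(LT)
sqrt(LT) = sqrt(9) = 3.0
SS = 1.645 * 17.3 * 3.0
SS = 85.4 units

85.4 units


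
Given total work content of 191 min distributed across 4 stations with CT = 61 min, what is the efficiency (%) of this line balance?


Formula: Efficiency = Sum of Task Times / (N_stations * CT) * 100
Total station capacity = 4 stations * 61 min = 244 min
Efficiency = 191 / 244 * 100 = 78.3%

78.3%


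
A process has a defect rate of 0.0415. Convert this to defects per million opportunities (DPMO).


DPMO = defect_rate * 1000000 = 0.0415 * 1000000

41500


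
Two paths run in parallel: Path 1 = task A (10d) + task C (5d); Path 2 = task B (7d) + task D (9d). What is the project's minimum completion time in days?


Path 1 = 10 + 5 = 15 days
Path 2 = 7 + 9 = 16 days
Duration = max(15, 16) = 16 days

16 days


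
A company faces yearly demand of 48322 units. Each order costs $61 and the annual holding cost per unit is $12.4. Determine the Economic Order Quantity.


Formula: EOQ = sqrt(2 * D * S / H)
Numerator: 2 * 48322 * 61 = 5895284
2DS/H = 5895284 / 12.4 = 475426.1
EOQ = sqrt(475426.1) = 689.5 units

689.5 units


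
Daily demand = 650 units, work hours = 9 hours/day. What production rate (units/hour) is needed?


Formula: Production Rate = Daily Demand / Available Hours
Rate = 650 units/day / 9 hours/day
Rate = 72.2 units/hour

72.2 units/hour


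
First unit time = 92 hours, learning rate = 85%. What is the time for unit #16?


Formula: T_n = T_1 * (learning_rate)^(log2(n)) where learning_rate = rate/100
Doublings = log2(16) = 4
T_n = 92 * 0.85^4
T_n = 92 * 0.522 = 48.0 hours

48.0 hours


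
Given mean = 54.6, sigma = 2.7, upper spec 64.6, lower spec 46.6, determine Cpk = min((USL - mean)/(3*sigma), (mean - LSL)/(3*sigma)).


Cpu = (64.6 - 54.6) / (3 * 2.7) = 1.23
Cpl = (54.6 - 46.6) / (3 * 2.7) = 0.99
Cpk = min(1.23, 0.99) = 0.99

0.99


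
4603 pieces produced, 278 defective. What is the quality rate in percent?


Formula: Quality Rate = Good Pieces / Total Pieces * 100
Good pieces = 4603 - 278 = 4325
QR = 4325 / 4603 * 100 = 94.0%

94.0%


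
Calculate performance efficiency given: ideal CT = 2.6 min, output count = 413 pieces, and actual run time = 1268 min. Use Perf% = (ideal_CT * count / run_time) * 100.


Formula: Performance = (Ideal CT * Total Count) / Run Time * 100
Ideal output time = 2.6 * 413 = 1073.8 min
Performance = 1073.8 / 1268 * 100 = 84.7%

84.7%


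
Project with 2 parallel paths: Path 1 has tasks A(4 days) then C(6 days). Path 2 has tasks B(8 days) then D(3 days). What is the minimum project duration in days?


Path 1 = 4 + 6 = 10 days
Path 2 = 8 + 3 = 11 days
Duration = max(10, 11) = 11 days

11 days


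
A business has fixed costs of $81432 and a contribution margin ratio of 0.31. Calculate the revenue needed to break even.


Formula: BER = Fixed Costs / Contribution Margin Ratio
BER = $81432 / 0.31
BER = $262683.87 (to the nearest cent)

$262683.87


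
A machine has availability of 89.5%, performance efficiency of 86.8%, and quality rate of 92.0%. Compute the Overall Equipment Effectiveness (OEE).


Formula: OEE = Availability * Performance * Quality / 10000
A * P = 89.5% * 86.8% / 100 = 77.69%
OEE = 77.69% * 92.0% / 100 = 71.5%

71.5%


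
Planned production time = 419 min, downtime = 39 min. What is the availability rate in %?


Formula: Availability = (Planned Time - Downtime) / Planned Time * 100
Uptime = 419 - 39 = 380 min
Availability = 380 / 419 * 100 = 90.7%

90.7%


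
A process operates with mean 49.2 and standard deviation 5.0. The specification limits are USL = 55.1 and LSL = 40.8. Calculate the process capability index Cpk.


Cpu = (55.1 - 49.2) / (3 * 5.0) = 0.39
Cpl = (49.2 - 40.8) / (3 * 5.0) = 0.56
Cpk = min(0.39, 0.56) = 0.39

0.39


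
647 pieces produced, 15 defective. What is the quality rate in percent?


Formula: Quality Rate = Good Pieces / Total Pieces * 100
Good pieces = 647 - 15 = 632
QR = 632 / 647 * 100 = 97.7%

97.7%


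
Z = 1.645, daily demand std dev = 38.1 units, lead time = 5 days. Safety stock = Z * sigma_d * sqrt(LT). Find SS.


Formula: SS = z * sigma_d * sqrt(LT)
sqrt(LT) = sqrt(5) = 2.2361
SS = 1.645 * 38.1 * 2.2361
SS = 140.1 units

140.1 units


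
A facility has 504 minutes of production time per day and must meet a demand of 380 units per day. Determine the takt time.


Formula: Takt Time = Available Production Time / Customer Demand
Takt = 504 min/day / 380 units/day
Takt = 1.33 min/unit

1.33 min/unit


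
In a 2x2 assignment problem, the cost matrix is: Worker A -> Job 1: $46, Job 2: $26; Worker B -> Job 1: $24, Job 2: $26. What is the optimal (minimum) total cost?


Option 1: A->1 + B->2 = $46 + $26 = $72
Option 2: A->2 + B->1 = $26 + $24 = $50
Min cost = min($72, $50) = $50

$50


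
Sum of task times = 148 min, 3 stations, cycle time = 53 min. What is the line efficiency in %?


Formula: Efficiency = Sum of Task Times / (N_stations * CT) * 100
Total station capacity = 3 stations * 53 min = 159 min
Efficiency = 148 / 159 * 100 = 93.1%

93.1%


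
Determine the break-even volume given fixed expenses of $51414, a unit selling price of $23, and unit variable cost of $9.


Formula: BEQ = Fixed Costs / (Price - Variable Cost)
Contribution margin = $23 - $9 = $14/unit
BEQ = ceil($51414 / $14/unit) = ceil(3672.43) = 3673 units

3673 units


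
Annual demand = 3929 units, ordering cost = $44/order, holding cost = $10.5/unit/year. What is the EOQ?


Formula: EOQ = sqrt(2 * D * S / H)
Numerator: 2 * 3929 * 44 = 345752
2DS/H = 345752 / 10.5 = 32928.8
EOQ = sqrt(32928.8) = 181.5 units

181.5 units


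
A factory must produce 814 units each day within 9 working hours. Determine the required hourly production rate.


Formula: Production Rate = Daily Demand / Available Hours
Rate = 814 units/day / 9 hours/day
Rate = 90.4 units/hour

90.4 units/hour


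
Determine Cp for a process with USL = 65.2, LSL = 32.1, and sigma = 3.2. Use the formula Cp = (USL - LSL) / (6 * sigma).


Cp = (65.2 - 32.1) / (6 * 3.2)

1.72


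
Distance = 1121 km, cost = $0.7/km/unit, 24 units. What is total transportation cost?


TC = dist * cost * units = 1121 * 0.7 * 24 = $18832.80

$18832.80


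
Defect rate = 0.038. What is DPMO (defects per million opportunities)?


DPMO = defect_rate * 1000000 = 0.038 * 1000000

38000


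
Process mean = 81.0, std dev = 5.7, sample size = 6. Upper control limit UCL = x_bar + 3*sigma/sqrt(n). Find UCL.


UCL = 81.0 + 3 * 5.7 / sqrt(6)

87.98


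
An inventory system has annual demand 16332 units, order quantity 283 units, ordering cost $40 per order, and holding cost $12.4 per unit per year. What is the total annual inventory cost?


TC = 16332/283 * 40 + 283/2 * 12.4

$4063.01


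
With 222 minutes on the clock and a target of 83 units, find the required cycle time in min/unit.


Formula: CT = Available Time / Number of Units
CT = 222 min / 83 units
CT = 2.67 min/unit

2.67 min/unit


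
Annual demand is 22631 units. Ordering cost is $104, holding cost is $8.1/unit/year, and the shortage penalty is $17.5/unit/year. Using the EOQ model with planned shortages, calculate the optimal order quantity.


Formula: EOQ* = sqrt(2DS/H) * sqrt((H+P)/P)
Base EOQ = sqrt(2*22631*104/8.1) = 762.33 units
Correction = sqrt((8.1+17.5)/17.5) = 1.20949
EOQ* = 762.33 * 1.20949 = 922.0 units

922.0 units


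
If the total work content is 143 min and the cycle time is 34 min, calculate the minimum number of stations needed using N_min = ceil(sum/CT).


Formula: N_min = ceil(Sum of Task Times / Cycle Time)
N_min = ceil(143 min / 34 min) = ceil(4.2059)
N_min = 5 stations

5


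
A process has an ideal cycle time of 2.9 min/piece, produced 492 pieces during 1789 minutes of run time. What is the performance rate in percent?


Formula: Performance = (Ideal CT * Total Count) / Run Time * 100
Ideal output time = 2.9 * 492 = 1426.8 min
Performance = 1426.8 / 1789 * 100 = 79.8%

79.8%


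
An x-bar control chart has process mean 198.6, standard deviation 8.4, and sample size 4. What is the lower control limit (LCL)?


LCL = 198.6 - 3 * 8.4 / sqrt(4)

186.0


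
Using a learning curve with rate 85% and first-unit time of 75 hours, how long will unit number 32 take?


Formula: T_n = T_1 * (learning_rate)^(log2(n)) where learning_rate = rate/100
Doublings = log2(32) = 5
T_n = 75 * 0.85^5
T_n = 75 * 0.4437 = 33.3 hours

33.3 hours


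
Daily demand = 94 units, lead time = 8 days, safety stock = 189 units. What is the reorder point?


Formula: ROP = (Daily Demand * Lead Time) + Safety Stock
Demand during lead time = 94 * 8 = 752 units
ROP = 752 + 189 = 941 units

941 units


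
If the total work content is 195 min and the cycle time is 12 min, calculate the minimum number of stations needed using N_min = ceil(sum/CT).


Formula: N_min = ceil(Sum of Task Times / Cycle Time)
N_min = ceil(195 min / 12 min) = ceil(16.25)
N_min = 17 stations

17


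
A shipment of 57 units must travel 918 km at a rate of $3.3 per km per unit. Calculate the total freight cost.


TC = dist * cost * units = 918 * 3.3 * 57 = $172675.80

$172675.80


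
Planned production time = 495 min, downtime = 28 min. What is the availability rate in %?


Formula: Availability = (Planned Time - Downtime) / Planned Time * 100
Uptime = 495 - 28 = 467 min
Availability = 467 / 495 * 100 = 94.3%

94.3%


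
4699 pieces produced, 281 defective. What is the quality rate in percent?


Formula: Quality Rate = Good Pieces / Total Pieces * 100
Good pieces = 4699 - 281 = 4418
QR = 4418 / 4699 * 100 = 94.0%

94.0%


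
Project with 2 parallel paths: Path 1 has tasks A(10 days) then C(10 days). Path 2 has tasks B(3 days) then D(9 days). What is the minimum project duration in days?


Path 1 = 10 + 10 = 20 days
Path 2 = 3 + 9 = 12 days
Duration = max(20, 12) = 20 days

20 days


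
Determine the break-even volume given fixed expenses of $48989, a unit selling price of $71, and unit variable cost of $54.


Formula: BEQ = Fixed Costs / (Price - Variable Cost)
Contribution margin = $71 - $54 = $17/unit
BEQ = ceil($48989 / $17/unit) = ceil(2881.71) = 2882 units

2882 units


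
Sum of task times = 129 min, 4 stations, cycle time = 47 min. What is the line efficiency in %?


Formula: Efficiency = Sum of Task Times / (N_stations * CT) * 100
Total station capacity = 4 stations * 47 min = 188 min
Efficiency = 129 / 188 * 100 = 68.6%

68.6%


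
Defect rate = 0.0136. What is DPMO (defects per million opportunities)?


DPMO = defect_rate * 1000000 = 0.0136 * 1000000

13600


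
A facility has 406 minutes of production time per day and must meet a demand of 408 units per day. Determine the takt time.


Formula: Takt Time = Available Production Time / Customer Demand
Takt = 406 min/day / 408 units/day
Takt = 1.0 min/unit

1.0 min/unit


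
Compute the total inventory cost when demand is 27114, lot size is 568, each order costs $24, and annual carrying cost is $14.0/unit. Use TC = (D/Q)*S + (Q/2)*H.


TC = 27114/568 * 24 + 568/2 * 14.0

$5121.66


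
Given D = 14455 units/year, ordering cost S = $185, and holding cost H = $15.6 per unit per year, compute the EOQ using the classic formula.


Formula: EOQ = sqrt(2 * D * S / H)
Numerator: 2 * 14455 * 185 = 5348350
2DS/H = 5348350 / 15.6 = 342842.9
EOQ = sqrt(342842.9) = 585.5 units

585.5 units


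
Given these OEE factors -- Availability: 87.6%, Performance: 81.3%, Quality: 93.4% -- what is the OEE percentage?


Formula: OEE = Availability * Performance * Quality / 10000
A * P = 87.6% * 81.3% / 100 = 71.22%
OEE = 71.22% * 93.4% / 100 = 66.5%

66.5%


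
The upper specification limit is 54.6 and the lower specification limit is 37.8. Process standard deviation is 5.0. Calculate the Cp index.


Cp = (54.6 - 37.8) / (6 * 5.0)

0.56


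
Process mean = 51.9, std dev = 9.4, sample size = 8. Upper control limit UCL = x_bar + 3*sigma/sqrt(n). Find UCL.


UCL = 51.9 + 3 * 9.4 / sqrt(8)

61.87


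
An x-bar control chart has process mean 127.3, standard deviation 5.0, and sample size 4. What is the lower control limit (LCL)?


LCL = 127.3 - 3 * 5.0 / sqrt(4)

119.8


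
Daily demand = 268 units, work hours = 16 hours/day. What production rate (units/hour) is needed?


Formula: Production Rate = Daily Demand / Available Hours
Rate = 268 units/day / 16 hours/day
Rate = 16.8 units/hour

16.8 units/hour


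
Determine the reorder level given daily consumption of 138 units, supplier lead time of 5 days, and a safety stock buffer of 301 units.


Formula: ROP = (Daily Demand * Lead Time) + Safety Stock
Demand during lead time = 138 * 5 = 690 units
ROP = 690 + 301 = 991 units

991 units


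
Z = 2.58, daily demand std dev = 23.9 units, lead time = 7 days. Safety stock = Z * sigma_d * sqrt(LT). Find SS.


Formula: SS = z * sigma_d * sqrt(LT)
sqrt(LT) = sqrt(7) = 2.6458
SS = 2.58 * 23.9 * 2.6458
SS = 163.1 units

163.1 units


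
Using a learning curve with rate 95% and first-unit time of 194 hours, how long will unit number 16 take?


Formula: T_n = T_1 * (learning_rate)^(log2(n)) where learning_rate = rate/100
Doublings = log2(16) = 4
T_n = 194 * 0.95^4
T_n = 194 * 0.8145 = 158.0 hours

158.0 hours


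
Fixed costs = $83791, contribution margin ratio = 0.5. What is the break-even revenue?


Formula: BER = Fixed Costs / Contribution Margin Ratio
BER = $83791 / 0.5
BER = $167582.00 (to the nearest cent)

$167582.00


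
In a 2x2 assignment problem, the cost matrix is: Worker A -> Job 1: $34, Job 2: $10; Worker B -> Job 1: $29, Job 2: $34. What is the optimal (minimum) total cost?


Option 1: A->1 + B->2 = $34 + $34 = $68
Option 2: A->2 + B->1 = $10 + $29 = $39
Min cost = min($68, $39) = $39

$39


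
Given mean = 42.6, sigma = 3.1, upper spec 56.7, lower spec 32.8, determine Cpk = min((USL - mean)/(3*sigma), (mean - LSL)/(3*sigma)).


Cpu = (56.7 - 42.6) / (3 * 3.1) = 1.52
Cpl = (42.6 - 32.8) / (3 * 3.1) = 1.05
Cpk = min(1.52, 1.05) = 1.05

1.05


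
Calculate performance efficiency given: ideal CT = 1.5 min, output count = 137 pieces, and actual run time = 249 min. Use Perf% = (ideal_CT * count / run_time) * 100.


Formula: Performance = (Ideal CT * Total Count) / Run Time * 100
Ideal output time = 1.5 * 137 = 205.5 min
Performance = 205.5 / 249 * 100 = 82.5%

82.5%


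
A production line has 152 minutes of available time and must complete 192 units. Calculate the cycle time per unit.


Formula: CT = Available Time / Number of Units
CT = 152 min / 192 units
CT = 0.79 min/unit

0.79 min/unit


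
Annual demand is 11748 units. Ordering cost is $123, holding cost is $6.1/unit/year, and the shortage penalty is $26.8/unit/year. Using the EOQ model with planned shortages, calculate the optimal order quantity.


Formula: EOQ* = sqrt(2DS/H) * sqrt((H+P)/P)
Base EOQ = sqrt(2*11748*123/6.1) = 688.31 units
Correction = sqrt((6.1+26.8)/26.8) = 1.10798
EOQ* = 688.31 * 1.10798 = 762.6 units

762.6 units


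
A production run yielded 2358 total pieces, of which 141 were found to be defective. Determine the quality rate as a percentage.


Formula: Quality Rate = Good Pieces / Total Pieces * 100
Good pieces = 2358 - 141 = 2217
QR = 2217 / 2358 * 100 = 94.0%

94.0%


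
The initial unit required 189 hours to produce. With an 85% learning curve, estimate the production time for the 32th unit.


Formula: T_n = T_1 * (learning_rate)^(log2(n)) where learning_rate = rate/100
Doublings = log2(32) = 5
T_n = 189 * 0.85^5
T_n = 189 * 0.4437 = 83.9 hours

83.9 hours


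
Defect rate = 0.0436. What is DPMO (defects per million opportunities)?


DPMO = defect_rate * 1000000 = 0.0436 * 1000000

43600


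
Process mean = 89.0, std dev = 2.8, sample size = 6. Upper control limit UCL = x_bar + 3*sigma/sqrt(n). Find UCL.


UCL = 89.0 + 3 * 2.8 / sqrt(6)

92.43


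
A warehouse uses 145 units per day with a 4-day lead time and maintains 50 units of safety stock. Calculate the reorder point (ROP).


Formula: ROP = (Daily Demand * Lead Time) + Safety Stock
Demand during lead time = 145 * 4 = 580 units
ROP = 580 + 50 = 630 units

630 units


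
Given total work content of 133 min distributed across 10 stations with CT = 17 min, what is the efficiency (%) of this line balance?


Formula: Efficiency = Sum of Task Times / (N_stations * CT) * 100
Total station capacity = 10 stations * 17 min = 170 min
Efficiency = 133 / 170 * 100 = 78.2%

78.2%


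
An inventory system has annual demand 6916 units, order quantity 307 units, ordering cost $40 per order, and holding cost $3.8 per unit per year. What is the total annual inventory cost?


TC = 6916/307 * 40 + 307/2 * 3.8

$1484.41


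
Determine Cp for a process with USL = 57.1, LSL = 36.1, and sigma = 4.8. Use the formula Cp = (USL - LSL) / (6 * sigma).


Cp = (57.1 - 36.1) / (6 * 4.8)

0.73


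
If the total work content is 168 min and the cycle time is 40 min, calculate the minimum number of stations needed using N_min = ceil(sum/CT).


Formula: N_min = ceil(Sum of Task Times / Cycle Time)
N_min = ceil(168 min / 40 min) = ceil(4.2)
N_min = 5 stations

5


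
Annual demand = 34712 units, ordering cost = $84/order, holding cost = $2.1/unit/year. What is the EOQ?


Formula: EOQ = sqrt(2 * D * S / H)
Numerator: 2 * 34712 * 84 = 5831616
2DS/H = 5831616 / 2.1 = 2776960.0
EOQ = sqrt(2776960.0) = 1666.4 units

1666.4 units


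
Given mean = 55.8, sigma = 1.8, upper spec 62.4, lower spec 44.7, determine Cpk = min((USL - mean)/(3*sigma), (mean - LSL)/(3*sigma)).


Cpu = (62.4 - 55.8) / (3 * 1.8) = 1.22
Cpl = (55.8 - 44.7) / (3 * 1.8) = 2.06
Cpk = min(1.22, 2.06) = 1.22

1.22


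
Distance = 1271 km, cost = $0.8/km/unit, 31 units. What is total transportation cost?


TC = dist * cost * units = 1271 * 0.8 * 31 = $31520.80

$31520.80


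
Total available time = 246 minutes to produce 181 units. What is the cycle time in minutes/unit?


Formula: CT = Available Time / Number of Units
CT = 246 min / 181 units
CT = 1.36 min/unit

1.36 min/unit


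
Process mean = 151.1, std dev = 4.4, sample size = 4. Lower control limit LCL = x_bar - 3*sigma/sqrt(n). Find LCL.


LCL = 151.1 - 3 * 4.4 / sqrt(4)

144.5


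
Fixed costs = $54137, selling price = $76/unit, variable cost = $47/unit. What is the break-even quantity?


Formula: BEQ = Fixed Costs / (Price - Variable Cost)
Contribution margin = $76 - $47 = $29/unit
BEQ = ceil($54137 / $29/unit) = ceil(1866.79) = 1867 units

1867 units


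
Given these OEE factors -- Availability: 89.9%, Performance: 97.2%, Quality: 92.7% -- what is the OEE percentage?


Formula: OEE = Availability * Performance * Quality / 10000
A * P = 89.9% * 97.2% / 100 = 87.38%
OEE = 87.38% * 92.7% / 100 = 81.0%

81.0%


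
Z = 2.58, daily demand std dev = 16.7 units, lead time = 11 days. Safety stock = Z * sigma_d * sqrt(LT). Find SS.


Formula: SS = z * sigma_d * sqrt(LT)
sqrt(LT) = sqrt(11) = 3.3166
SS = 2.58 * 16.7 * 3.3166
SS = 142.9 units

142.9 units


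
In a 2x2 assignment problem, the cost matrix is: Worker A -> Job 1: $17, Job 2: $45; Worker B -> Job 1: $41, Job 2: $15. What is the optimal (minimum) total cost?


Option 1: A->1 + B->2 = $17 + $15 = $32
Option 2: A->2 + B->1 = $45 + $41 = $86
Min cost = min($32, $86) = $32

$32


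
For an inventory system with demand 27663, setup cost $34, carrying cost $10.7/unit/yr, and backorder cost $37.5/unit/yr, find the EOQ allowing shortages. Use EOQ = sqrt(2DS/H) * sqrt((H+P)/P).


Formula: EOQ* = sqrt(2DS/H) * sqrt((H+P)/P)
Base EOQ = sqrt(2*27663*34/10.7) = 419.29 units
Correction = sqrt((10.7+37.5)/37.5) = 1.13373
EOQ* = 419.29 * 1.13373 = 475.4 units

475.4 units


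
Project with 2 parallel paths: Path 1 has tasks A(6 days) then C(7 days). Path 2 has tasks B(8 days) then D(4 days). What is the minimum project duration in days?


Path 1 = 6 + 7 = 13 days
Path 2 = 8 + 4 = 12 days
Duration = max(13, 12) = 13 days

13 days


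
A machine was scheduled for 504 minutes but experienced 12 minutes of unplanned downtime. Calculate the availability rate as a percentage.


Formula: Availability = (Planned Time - Downtime) / Planned Time * 100
Uptime = 504 - 12 = 492 min
Availability = 492 / 504 * 100 = 97.6%

97.6%


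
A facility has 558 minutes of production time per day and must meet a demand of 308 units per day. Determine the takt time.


Formula: Takt Time = Available Production Time / Customer Demand
Takt = 558 min/day / 308 units/day
Takt = 1.81 min/unit

1.81 min/unit


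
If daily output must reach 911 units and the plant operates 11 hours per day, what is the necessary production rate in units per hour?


Formula: Production Rate = Daily Demand / Available Hours
Rate = 911 units/day / 11 hours/day
Rate = 82.8 units/hour

82.8 units/hour


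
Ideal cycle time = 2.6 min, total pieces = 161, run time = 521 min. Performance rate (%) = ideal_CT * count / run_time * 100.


Formula: Performance = (Ideal CT * Total Count) / Run Time * 100
Ideal output time = 2.6 * 161 = 418.6 min
Performance = 418.6 / 521 * 100 = 80.3%

80.3%


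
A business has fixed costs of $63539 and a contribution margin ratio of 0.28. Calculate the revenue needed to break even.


Formula: BER = Fixed Costs / Contribution Margin Ratio
BER = $63539 / 0.28
BER = $226925.00 (to the nearest cent)

$226925.00
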